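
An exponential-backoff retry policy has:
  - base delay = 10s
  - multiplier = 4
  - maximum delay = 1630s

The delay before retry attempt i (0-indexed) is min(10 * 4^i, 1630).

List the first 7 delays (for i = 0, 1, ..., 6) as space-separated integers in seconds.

Computing each delay:
  i=0: min(10*4^0, 1630) = 10
  i=1: min(10*4^1, 1630) = 40
  i=2: min(10*4^2, 1630) = 160
  i=3: min(10*4^3, 1630) = 640
  i=4: min(10*4^4, 1630) = 1630
  i=5: min(10*4^5, 1630) = 1630
  i=6: min(10*4^6, 1630) = 1630

Answer: 10 40 160 640 1630 1630 1630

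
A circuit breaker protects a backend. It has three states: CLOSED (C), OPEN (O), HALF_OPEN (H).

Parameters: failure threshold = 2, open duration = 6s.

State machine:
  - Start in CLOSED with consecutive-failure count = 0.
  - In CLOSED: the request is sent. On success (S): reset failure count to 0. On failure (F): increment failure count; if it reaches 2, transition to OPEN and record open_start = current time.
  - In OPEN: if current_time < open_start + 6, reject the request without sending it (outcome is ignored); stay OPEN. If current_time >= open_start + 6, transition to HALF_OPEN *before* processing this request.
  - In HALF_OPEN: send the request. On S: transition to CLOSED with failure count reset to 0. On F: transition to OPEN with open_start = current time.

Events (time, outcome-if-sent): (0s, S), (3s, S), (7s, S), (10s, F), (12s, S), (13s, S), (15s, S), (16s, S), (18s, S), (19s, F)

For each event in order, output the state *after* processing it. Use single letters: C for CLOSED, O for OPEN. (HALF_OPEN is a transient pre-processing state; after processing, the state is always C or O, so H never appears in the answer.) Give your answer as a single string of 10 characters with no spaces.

State after each event:
  event#1 t=0s outcome=S: state=CLOSED
  event#2 t=3s outcome=S: state=CLOSED
  event#3 t=7s outcome=S: state=CLOSED
  event#4 t=10s outcome=F: state=CLOSED
  event#5 t=12s outcome=S: state=CLOSED
  event#6 t=13s outcome=S: state=CLOSED
  event#7 t=15s outcome=S: state=CLOSED
  event#8 t=16s outcome=S: state=CLOSED
  event#9 t=18s outcome=S: state=CLOSED
  event#10 t=19s outcome=F: state=CLOSED

Answer: CCCCCCCCCC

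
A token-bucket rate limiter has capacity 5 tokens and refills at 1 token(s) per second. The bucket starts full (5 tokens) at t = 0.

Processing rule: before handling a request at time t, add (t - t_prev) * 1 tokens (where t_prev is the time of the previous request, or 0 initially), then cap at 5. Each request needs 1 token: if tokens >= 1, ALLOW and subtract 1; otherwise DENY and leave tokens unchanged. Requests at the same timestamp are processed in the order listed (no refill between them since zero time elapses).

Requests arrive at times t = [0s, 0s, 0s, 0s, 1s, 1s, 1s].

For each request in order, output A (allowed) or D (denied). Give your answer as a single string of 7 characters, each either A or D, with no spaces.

Answer: AAAAAAD

Derivation:
Simulating step by step:
  req#1 t=0s: ALLOW
  req#2 t=0s: ALLOW
  req#3 t=0s: ALLOW
  req#4 t=0s: ALLOW
  req#5 t=1s: ALLOW
  req#6 t=1s: ALLOW
  req#7 t=1s: DENY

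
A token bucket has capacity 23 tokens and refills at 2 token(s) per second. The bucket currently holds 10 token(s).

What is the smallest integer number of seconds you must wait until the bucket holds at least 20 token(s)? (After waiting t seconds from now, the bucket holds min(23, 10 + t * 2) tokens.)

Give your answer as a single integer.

Need 10 + t * 2 >= 20, so t >= 10/2.
Smallest integer t = ceil(10/2) = 5.

Answer: 5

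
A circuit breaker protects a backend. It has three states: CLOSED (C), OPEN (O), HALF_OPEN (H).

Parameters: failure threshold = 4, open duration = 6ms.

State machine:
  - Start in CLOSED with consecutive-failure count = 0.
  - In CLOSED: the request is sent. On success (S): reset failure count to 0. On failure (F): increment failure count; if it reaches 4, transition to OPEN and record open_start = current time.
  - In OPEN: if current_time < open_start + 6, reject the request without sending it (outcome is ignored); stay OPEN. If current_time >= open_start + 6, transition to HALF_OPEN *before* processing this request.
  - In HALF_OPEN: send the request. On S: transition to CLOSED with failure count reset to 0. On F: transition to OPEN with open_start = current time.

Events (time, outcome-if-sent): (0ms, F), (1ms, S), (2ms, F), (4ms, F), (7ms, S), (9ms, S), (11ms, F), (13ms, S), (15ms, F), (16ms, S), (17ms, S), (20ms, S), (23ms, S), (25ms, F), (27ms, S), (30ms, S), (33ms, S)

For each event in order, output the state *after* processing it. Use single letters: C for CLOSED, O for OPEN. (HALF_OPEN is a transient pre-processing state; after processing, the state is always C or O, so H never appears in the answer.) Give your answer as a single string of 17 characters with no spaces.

State after each event:
  event#1 t=0ms outcome=F: state=CLOSED
  event#2 t=1ms outcome=S: state=CLOSED
  event#3 t=2ms outcome=F: state=CLOSED
  event#4 t=4ms outcome=F: state=CLOSED
  event#5 t=7ms outcome=S: state=CLOSED
  event#6 t=9ms outcome=S: state=CLOSED
  event#7 t=11ms outcome=F: state=CLOSED
  event#8 t=13ms outcome=S: state=CLOSED
  event#9 t=15ms outcome=F: state=CLOSED
  event#10 t=16ms outcome=S: state=CLOSED
  event#11 t=17ms outcome=S: state=CLOSED
  event#12 t=20ms outcome=S: state=CLOSED
  event#13 t=23ms outcome=S: state=CLOSED
  event#14 t=25ms outcome=F: state=CLOSED
  event#15 t=27ms outcome=S: state=CLOSED
  event#16 t=30ms outcome=S: state=CLOSED
  event#17 t=33ms outcome=S: state=CLOSED

Answer: CCCCCCCCCCCCCCCCC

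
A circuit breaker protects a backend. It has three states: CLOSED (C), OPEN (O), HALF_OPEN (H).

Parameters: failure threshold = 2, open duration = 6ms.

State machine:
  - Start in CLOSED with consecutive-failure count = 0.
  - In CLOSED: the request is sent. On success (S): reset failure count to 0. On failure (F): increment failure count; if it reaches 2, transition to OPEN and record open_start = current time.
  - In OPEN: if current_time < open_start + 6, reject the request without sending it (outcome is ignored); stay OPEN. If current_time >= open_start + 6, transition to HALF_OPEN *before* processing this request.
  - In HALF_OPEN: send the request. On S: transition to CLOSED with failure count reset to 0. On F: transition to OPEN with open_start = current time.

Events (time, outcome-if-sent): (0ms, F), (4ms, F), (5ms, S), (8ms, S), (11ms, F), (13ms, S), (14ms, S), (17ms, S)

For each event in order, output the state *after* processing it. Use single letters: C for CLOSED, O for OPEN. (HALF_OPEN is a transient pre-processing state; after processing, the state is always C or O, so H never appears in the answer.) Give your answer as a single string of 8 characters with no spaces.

State after each event:
  event#1 t=0ms outcome=F: state=CLOSED
  event#2 t=4ms outcome=F: state=OPEN
  event#3 t=5ms outcome=S: state=OPEN
  event#4 t=8ms outcome=S: state=OPEN
  event#5 t=11ms outcome=F: state=OPEN
  event#6 t=13ms outcome=S: state=OPEN
  event#7 t=14ms outcome=S: state=OPEN
  event#8 t=17ms outcome=S: state=CLOSED

Answer: COOOOOOC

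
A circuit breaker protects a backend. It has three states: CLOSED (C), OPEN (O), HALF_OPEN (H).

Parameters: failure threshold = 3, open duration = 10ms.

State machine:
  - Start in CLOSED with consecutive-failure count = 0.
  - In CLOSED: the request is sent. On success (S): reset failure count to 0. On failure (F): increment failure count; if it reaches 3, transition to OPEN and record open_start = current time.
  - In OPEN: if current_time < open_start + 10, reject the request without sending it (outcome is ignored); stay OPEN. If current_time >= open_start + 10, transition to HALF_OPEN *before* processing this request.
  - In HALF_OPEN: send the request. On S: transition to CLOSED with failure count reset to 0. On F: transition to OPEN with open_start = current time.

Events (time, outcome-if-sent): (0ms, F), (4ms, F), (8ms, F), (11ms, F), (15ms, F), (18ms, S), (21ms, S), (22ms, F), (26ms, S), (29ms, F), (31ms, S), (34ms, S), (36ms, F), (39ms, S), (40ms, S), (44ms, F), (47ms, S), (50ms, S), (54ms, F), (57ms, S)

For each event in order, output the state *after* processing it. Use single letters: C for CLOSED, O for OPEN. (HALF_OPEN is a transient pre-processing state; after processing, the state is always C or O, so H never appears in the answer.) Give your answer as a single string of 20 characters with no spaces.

State after each event:
  event#1 t=0ms outcome=F: state=CLOSED
  event#2 t=4ms outcome=F: state=CLOSED
  event#3 t=8ms outcome=F: state=OPEN
  event#4 t=11ms outcome=F: state=OPEN
  event#5 t=15ms outcome=F: state=OPEN
  event#6 t=18ms outcome=S: state=CLOSED
  event#7 t=21ms outcome=S: state=CLOSED
  event#8 t=22ms outcome=F: state=CLOSED
  event#9 t=26ms outcome=S: state=CLOSED
  event#10 t=29ms outcome=F: state=CLOSED
  event#11 t=31ms outcome=S: state=CLOSED
  event#12 t=34ms outcome=S: state=CLOSED
  event#13 t=36ms outcome=F: state=CLOSED
  event#14 t=39ms outcome=S: state=CLOSED
  event#15 t=40ms outcome=S: state=CLOSED
  event#16 t=44ms outcome=F: state=CLOSED
  event#17 t=47ms outcome=S: state=CLOSED
  event#18 t=50ms outcome=S: state=CLOSED
  event#19 t=54ms outcome=F: state=CLOSED
  event#20 t=57ms outcome=S: state=CLOSED

Answer: CCOOOCCCCCCCCCCCCCCC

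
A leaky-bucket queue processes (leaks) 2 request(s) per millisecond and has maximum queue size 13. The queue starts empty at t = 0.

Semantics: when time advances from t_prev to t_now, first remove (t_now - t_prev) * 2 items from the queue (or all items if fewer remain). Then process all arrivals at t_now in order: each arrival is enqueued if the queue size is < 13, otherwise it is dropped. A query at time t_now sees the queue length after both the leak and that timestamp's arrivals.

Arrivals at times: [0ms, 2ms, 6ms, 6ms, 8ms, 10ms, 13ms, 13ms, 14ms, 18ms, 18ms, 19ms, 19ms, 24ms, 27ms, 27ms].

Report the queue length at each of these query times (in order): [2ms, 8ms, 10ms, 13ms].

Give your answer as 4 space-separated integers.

Queue lengths at query times:
  query t=2ms: backlog = 1
  query t=8ms: backlog = 1
  query t=10ms: backlog = 1
  query t=13ms: backlog = 2

Answer: 1 1 1 2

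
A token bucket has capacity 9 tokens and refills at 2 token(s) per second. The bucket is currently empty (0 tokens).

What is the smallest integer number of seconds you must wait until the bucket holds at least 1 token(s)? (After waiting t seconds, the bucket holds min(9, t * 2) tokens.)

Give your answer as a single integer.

Need t * 2 >= 1, so t >= 1/2.
Smallest integer t = ceil(1/2) = 1.

Answer: 1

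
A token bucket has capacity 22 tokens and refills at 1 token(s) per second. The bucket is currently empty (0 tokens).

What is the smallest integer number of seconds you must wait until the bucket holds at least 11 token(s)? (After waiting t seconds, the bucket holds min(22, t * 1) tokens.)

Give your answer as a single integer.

Need t * 1 >= 11, so t >= 11/1.
Smallest integer t = ceil(11/1) = 11.

Answer: 11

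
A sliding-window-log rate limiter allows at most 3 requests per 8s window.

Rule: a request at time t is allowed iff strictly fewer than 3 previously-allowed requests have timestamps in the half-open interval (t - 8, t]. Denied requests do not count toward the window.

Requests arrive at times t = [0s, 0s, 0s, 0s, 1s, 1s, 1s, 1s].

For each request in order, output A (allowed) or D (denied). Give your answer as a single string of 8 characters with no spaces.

Tracking allowed requests in the window:
  req#1 t=0s: ALLOW
  req#2 t=0s: ALLOW
  req#3 t=0s: ALLOW
  req#4 t=0s: DENY
  req#5 t=1s: DENY
  req#6 t=1s: DENY
  req#7 t=1s: DENY
  req#8 t=1s: DENY

Answer: AAADDDDD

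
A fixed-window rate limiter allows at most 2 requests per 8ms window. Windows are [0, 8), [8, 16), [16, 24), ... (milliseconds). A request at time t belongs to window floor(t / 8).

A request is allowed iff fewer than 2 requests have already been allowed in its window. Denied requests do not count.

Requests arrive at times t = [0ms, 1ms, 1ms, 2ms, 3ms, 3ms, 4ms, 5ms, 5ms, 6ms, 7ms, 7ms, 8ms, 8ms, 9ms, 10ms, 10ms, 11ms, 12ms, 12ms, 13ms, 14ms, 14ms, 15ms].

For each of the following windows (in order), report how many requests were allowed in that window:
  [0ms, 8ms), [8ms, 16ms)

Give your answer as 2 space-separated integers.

Processing requests:
  req#1 t=0ms (window 0): ALLOW
  req#2 t=1ms (window 0): ALLOW
  req#3 t=1ms (window 0): DENY
  req#4 t=2ms (window 0): DENY
  req#5 t=3ms (window 0): DENY
  req#6 t=3ms (window 0): DENY
  req#7 t=4ms (window 0): DENY
  req#8 t=5ms (window 0): DENY
  req#9 t=5ms (window 0): DENY
  req#10 t=6ms (window 0): DENY
  req#11 t=7ms (window 0): DENY
  req#12 t=7ms (window 0): DENY
  req#13 t=8ms (window 1): ALLOW
  req#14 t=8ms (window 1): ALLOW
  req#15 t=9ms (window 1): DENY
  req#16 t=10ms (window 1): DENY
  req#17 t=10ms (window 1): DENY
  req#18 t=11ms (window 1): DENY
  req#19 t=12ms (window 1): DENY
  req#20 t=12ms (window 1): DENY
  req#21 t=13ms (window 1): DENY
  req#22 t=14ms (window 1): DENY
  req#23 t=14ms (window 1): DENY
  req#24 t=15ms (window 1): DENY

Allowed counts by window: 2 2

Answer: 2 2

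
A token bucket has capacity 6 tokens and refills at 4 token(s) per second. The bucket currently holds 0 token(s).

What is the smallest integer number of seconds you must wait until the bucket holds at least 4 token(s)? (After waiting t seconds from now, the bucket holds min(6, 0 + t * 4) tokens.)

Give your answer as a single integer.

Answer: 1

Derivation:
Need 0 + t * 4 >= 4, so t >= 4/4.
Smallest integer t = ceil(4/4) = 1.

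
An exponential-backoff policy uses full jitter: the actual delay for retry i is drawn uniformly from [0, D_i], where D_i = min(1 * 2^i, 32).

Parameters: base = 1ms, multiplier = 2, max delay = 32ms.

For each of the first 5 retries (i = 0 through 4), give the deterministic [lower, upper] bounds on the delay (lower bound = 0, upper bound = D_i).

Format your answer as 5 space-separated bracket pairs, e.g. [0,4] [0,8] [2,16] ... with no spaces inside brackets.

Answer: [0,1] [0,2] [0,4] [0,8] [0,16]

Derivation:
Computing bounds per retry:
  i=0: D_i=min(1*2^0,32)=1, bounds=[0,1]
  i=1: D_i=min(1*2^1,32)=2, bounds=[0,2]
  i=2: D_i=min(1*2^2,32)=4, bounds=[0,4]
  i=3: D_i=min(1*2^3,32)=8, bounds=[0,8]
  i=4: D_i=min(1*2^4,32)=16, bounds=[0,16]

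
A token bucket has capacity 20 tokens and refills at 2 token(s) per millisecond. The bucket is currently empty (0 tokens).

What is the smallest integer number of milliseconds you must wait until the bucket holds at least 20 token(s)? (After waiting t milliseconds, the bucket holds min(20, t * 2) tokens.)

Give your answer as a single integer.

Need t * 2 >= 20, so t >= 20/2.
Smallest integer t = ceil(20/2) = 10.

Answer: 10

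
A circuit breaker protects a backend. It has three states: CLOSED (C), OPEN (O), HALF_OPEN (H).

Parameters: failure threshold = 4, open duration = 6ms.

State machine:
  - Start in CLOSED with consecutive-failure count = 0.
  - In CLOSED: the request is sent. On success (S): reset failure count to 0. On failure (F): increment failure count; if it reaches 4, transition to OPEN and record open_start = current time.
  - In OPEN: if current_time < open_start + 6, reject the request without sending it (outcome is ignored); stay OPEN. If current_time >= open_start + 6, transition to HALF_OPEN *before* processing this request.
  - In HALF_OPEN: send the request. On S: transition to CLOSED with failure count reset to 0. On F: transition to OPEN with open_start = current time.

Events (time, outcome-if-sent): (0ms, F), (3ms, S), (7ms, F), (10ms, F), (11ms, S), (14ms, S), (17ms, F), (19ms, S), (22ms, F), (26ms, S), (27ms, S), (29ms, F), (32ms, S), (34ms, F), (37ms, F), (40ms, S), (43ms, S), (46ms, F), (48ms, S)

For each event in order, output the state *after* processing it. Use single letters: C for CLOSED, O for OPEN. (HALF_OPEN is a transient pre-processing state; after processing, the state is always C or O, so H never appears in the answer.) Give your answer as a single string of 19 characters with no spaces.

State after each event:
  event#1 t=0ms outcome=F: state=CLOSED
  event#2 t=3ms outcome=S: state=CLOSED
  event#3 t=7ms outcome=F: state=CLOSED
  event#4 t=10ms outcome=F: state=CLOSED
  event#5 t=11ms outcome=S: state=CLOSED
  event#6 t=14ms outcome=S: state=CLOSED
  event#7 t=17ms outcome=F: state=CLOSED
  event#8 t=19ms outcome=S: state=CLOSED
  event#9 t=22ms outcome=F: state=CLOSED
  event#10 t=26ms outcome=S: state=CLOSED
  event#11 t=27ms outcome=S: state=CLOSED
  event#12 t=29ms outcome=F: state=CLOSED
  event#13 t=32ms outcome=S: state=CLOSED
  event#14 t=34ms outcome=F: state=CLOSED
  event#15 t=37ms outcome=F: state=CLOSED
  event#16 t=40ms outcome=S: state=CLOSED
  event#17 t=43ms outcome=S: state=CLOSED
  event#18 t=46ms outcome=F: state=CLOSED
  event#19 t=48ms outcome=S: state=CLOSED

Answer: CCCCCCCCCCCCCCCCCCC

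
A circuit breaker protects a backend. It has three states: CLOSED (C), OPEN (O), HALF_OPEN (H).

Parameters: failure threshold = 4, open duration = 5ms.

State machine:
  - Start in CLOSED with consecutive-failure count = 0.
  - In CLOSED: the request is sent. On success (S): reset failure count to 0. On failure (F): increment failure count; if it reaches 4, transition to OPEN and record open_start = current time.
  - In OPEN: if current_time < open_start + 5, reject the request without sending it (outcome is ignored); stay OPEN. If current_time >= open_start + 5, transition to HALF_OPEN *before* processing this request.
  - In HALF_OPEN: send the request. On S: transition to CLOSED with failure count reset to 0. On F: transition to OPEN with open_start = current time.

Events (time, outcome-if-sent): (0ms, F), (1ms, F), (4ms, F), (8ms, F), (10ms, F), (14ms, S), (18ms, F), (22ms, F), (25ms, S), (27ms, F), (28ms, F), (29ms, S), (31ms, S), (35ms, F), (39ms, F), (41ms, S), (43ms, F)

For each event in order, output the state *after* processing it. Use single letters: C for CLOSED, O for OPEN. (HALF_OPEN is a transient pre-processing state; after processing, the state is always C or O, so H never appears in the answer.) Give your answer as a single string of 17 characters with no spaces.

State after each event:
  event#1 t=0ms outcome=F: state=CLOSED
  event#2 t=1ms outcome=F: state=CLOSED
  event#3 t=4ms outcome=F: state=CLOSED
  event#4 t=8ms outcome=F: state=OPEN
  event#5 t=10ms outcome=F: state=OPEN
  event#6 t=14ms outcome=S: state=CLOSED
  event#7 t=18ms outcome=F: state=CLOSED
  event#8 t=22ms outcome=F: state=CLOSED
  event#9 t=25ms outcome=S: state=CLOSED
  event#10 t=27ms outcome=F: state=CLOSED
  event#11 t=28ms outcome=F: state=CLOSED
  event#12 t=29ms outcome=S: state=CLOSED
  event#13 t=31ms outcome=S: state=CLOSED
  event#14 t=35ms outcome=F: state=CLOSED
  event#15 t=39ms outcome=F: state=CLOSED
  event#16 t=41ms outcome=S: state=CLOSED
  event#17 t=43ms outcome=F: state=CLOSED

Answer: CCCOOCCCCCCCCCCCC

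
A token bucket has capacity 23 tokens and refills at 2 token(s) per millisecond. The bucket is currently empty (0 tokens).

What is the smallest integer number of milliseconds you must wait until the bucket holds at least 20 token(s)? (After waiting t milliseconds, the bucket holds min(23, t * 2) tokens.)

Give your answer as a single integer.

Need t * 2 >= 20, so t >= 20/2.
Smallest integer t = ceil(20/2) = 10.

Answer: 10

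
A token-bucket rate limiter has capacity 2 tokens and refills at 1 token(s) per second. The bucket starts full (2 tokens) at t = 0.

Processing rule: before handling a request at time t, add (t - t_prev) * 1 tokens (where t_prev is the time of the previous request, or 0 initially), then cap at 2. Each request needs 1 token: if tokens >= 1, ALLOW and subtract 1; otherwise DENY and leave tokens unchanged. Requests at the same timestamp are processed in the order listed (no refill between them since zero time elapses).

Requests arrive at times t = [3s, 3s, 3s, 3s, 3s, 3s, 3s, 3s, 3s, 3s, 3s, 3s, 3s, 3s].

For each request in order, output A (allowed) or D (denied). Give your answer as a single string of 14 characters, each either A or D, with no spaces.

Simulating step by step:
  req#1 t=3s: ALLOW
  req#2 t=3s: ALLOW
  req#3 t=3s: DENY
  req#4 t=3s: DENY
  req#5 t=3s: DENY
  req#6 t=3s: DENY
  req#7 t=3s: DENY
  req#8 t=3s: DENY
  req#9 t=3s: DENY
  req#10 t=3s: DENY
  req#11 t=3s: DENY
  req#12 t=3s: DENY
  req#13 t=3s: DENY
  req#14 t=3s: DENY

Answer: AADDDDDDDDDDDD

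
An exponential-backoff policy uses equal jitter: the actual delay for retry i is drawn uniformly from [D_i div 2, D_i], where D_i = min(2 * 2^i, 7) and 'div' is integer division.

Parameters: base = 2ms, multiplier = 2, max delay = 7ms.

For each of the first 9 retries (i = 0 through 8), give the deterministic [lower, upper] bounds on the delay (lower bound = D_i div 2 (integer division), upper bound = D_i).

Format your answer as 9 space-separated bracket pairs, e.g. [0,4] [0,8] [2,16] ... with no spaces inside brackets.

Computing bounds per retry:
  i=0: D_i=min(2*2^0,7)=2, bounds=[1,2]
  i=1: D_i=min(2*2^1,7)=4, bounds=[2,4]
  i=2: D_i=min(2*2^2,7)=7, bounds=[3,7]
  i=3: D_i=min(2*2^3,7)=7, bounds=[3,7]
  i=4: D_i=min(2*2^4,7)=7, bounds=[3,7]
  i=5: D_i=min(2*2^5,7)=7, bounds=[3,7]
  i=6: D_i=min(2*2^6,7)=7, bounds=[3,7]
  i=7: D_i=min(2*2^7,7)=7, bounds=[3,7]
  i=8: D_i=min(2*2^8,7)=7, bounds=[3,7]

Answer: [1,2] [2,4] [3,7] [3,7] [3,7] [3,7] [3,7] [3,7] [3,7]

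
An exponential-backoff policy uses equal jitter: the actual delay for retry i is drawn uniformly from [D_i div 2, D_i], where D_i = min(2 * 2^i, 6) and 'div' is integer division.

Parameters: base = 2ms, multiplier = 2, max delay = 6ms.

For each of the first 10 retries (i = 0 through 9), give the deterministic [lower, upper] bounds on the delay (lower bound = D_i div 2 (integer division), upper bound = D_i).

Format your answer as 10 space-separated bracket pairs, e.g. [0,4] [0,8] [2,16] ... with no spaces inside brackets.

Computing bounds per retry:
  i=0: D_i=min(2*2^0,6)=2, bounds=[1,2]
  i=1: D_i=min(2*2^1,6)=4, bounds=[2,4]
  i=2: D_i=min(2*2^2,6)=6, bounds=[3,6]
  i=3: D_i=min(2*2^3,6)=6, bounds=[3,6]
  i=4: D_i=min(2*2^4,6)=6, bounds=[3,6]
  i=5: D_i=min(2*2^5,6)=6, bounds=[3,6]
  i=6: D_i=min(2*2^6,6)=6, bounds=[3,6]
  i=7: D_i=min(2*2^7,6)=6, bounds=[3,6]
  i=8: D_i=min(2*2^8,6)=6, bounds=[3,6]
  i=9: D_i=min(2*2^9,6)=6, bounds=[3,6]

Answer: [1,2] [2,4] [3,6] [3,6] [3,6] [3,6] [3,6] [3,6] [3,6] [3,6]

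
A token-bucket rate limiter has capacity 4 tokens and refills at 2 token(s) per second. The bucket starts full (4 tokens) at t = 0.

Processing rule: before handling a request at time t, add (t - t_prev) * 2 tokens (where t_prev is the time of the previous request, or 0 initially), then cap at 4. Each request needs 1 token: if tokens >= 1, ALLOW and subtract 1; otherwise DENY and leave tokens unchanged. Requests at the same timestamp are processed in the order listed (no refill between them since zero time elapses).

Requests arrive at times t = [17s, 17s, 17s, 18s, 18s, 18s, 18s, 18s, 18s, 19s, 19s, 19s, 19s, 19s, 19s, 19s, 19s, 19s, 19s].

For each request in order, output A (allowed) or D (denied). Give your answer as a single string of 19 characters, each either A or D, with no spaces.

Simulating step by step:
  req#1 t=17s: ALLOW
  req#2 t=17s: ALLOW
  req#3 t=17s: ALLOW
  req#4 t=18s: ALLOW
  req#5 t=18s: ALLOW
  req#6 t=18s: ALLOW
  req#7 t=18s: DENY
  req#8 t=18s: DENY
  req#9 t=18s: DENY
  req#10 t=19s: ALLOW
  req#11 t=19s: ALLOW
  req#12 t=19s: DENY
  req#13 t=19s: DENY
  req#14 t=19s: DENY
  req#15 t=19s: DENY
  req#16 t=19s: DENY
  req#17 t=19s: DENY
  req#18 t=19s: DENY
  req#19 t=19s: DENY

Answer: AAAAAADDDAADDDDDDDD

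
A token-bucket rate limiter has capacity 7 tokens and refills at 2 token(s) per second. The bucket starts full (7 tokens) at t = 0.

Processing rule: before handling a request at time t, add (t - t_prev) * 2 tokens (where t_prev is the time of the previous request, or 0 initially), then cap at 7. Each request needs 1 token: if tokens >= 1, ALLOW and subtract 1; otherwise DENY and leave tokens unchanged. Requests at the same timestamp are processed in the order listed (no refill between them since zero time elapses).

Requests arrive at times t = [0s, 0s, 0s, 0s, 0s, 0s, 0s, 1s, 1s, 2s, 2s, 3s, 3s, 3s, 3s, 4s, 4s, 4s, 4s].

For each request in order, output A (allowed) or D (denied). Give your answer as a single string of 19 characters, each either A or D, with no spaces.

Answer: AAAAAAAAAAAAADDAADD

Derivation:
Simulating step by step:
  req#1 t=0s: ALLOW
  req#2 t=0s: ALLOW
  req#3 t=0s: ALLOW
  req#4 t=0s: ALLOW
  req#5 t=0s: ALLOW
  req#6 t=0s: ALLOW
  req#7 t=0s: ALLOW
  req#8 t=1s: ALLOW
  req#9 t=1s: ALLOW
  req#10 t=2s: ALLOW
  req#11 t=2s: ALLOW
  req#12 t=3s: ALLOW
  req#13 t=3s: ALLOW
  req#14 t=3s: DENY
  req#15 t=3s: DENY
  req#16 t=4s: ALLOW
  req#17 t=4s: ALLOW
  req#18 t=4s: DENY
  req#19 t=4s: DENY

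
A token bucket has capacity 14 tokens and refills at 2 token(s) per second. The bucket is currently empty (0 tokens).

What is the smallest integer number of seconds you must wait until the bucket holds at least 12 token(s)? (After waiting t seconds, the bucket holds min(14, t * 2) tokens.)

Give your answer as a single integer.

Answer: 6

Derivation:
Need t * 2 >= 12, so t >= 12/2.
Smallest integer t = ceil(12/2) = 6.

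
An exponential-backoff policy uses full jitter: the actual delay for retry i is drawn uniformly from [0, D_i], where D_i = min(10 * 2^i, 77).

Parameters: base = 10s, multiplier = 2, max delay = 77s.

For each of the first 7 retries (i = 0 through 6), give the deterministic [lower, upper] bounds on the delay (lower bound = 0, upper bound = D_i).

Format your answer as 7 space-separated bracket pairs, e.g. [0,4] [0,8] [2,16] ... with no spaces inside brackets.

Answer: [0,10] [0,20] [0,40] [0,77] [0,77] [0,77] [0,77]

Derivation:
Computing bounds per retry:
  i=0: D_i=min(10*2^0,77)=10, bounds=[0,10]
  i=1: D_i=min(10*2^1,77)=20, bounds=[0,20]
  i=2: D_i=min(10*2^2,77)=40, bounds=[0,40]
  i=3: D_i=min(10*2^3,77)=77, bounds=[0,77]
  i=4: D_i=min(10*2^4,77)=77, bounds=[0,77]
  i=5: D_i=min(10*2^5,77)=77, bounds=[0,77]
  i=6: D_i=min(10*2^6,77)=77, bounds=[0,77]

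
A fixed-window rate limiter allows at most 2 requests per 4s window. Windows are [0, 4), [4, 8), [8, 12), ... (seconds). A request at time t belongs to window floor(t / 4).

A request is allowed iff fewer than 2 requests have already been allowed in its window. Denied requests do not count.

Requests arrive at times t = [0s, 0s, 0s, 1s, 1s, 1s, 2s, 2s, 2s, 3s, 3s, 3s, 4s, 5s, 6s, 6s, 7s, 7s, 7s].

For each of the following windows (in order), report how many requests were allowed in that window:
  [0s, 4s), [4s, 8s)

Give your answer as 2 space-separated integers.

Processing requests:
  req#1 t=0s (window 0): ALLOW
  req#2 t=0s (window 0): ALLOW
  req#3 t=0s (window 0): DENY
  req#4 t=1s (window 0): DENY
  req#5 t=1s (window 0): DENY
  req#6 t=1s (window 0): DENY
  req#7 t=2s (window 0): DENY
  req#8 t=2s (window 0): DENY
  req#9 t=2s (window 0): DENY
  req#10 t=3s (window 0): DENY
  req#11 t=3s (window 0): DENY
  req#12 t=3s (window 0): DENY
  req#13 t=4s (window 1): ALLOW
  req#14 t=5s (window 1): ALLOW
  req#15 t=6s (window 1): DENY
  req#16 t=6s (window 1): DENY
  req#17 t=7s (window 1): DENY
  req#18 t=7s (window 1): DENY
  req#19 t=7s (window 1): DENY

Allowed counts by window: 2 2

Answer: 2 2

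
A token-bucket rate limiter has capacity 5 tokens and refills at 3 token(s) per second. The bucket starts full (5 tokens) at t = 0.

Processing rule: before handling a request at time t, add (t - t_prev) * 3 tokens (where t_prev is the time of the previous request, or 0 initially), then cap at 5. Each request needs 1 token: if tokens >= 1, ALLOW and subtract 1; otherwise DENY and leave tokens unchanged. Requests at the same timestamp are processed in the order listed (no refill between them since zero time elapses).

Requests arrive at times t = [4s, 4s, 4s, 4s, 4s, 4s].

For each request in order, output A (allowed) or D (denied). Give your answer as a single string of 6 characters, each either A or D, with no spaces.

Answer: AAAAAD

Derivation:
Simulating step by step:
  req#1 t=4s: ALLOW
  req#2 t=4s: ALLOW
  req#3 t=4s: ALLOW
  req#4 t=4s: ALLOW
  req#5 t=4s: ALLOW
  req#6 t=4s: DENY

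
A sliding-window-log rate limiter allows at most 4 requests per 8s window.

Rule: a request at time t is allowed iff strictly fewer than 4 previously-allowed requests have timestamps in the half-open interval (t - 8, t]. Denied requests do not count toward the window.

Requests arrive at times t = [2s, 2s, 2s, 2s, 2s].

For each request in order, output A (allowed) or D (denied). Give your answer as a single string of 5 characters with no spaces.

Tracking allowed requests in the window:
  req#1 t=2s: ALLOW
  req#2 t=2s: ALLOW
  req#3 t=2s: ALLOW
  req#4 t=2s: ALLOW
  req#5 t=2s: DENY

Answer: AAAAD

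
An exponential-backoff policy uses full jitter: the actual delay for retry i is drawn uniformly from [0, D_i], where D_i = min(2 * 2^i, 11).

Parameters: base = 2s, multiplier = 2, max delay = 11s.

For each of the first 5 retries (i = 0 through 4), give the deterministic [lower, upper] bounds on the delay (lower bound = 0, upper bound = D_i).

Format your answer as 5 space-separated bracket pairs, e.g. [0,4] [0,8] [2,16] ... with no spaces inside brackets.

Computing bounds per retry:
  i=0: D_i=min(2*2^0,11)=2, bounds=[0,2]
  i=1: D_i=min(2*2^1,11)=4, bounds=[0,4]
  i=2: D_i=min(2*2^2,11)=8, bounds=[0,8]
  i=3: D_i=min(2*2^3,11)=11, bounds=[0,11]
  i=4: D_i=min(2*2^4,11)=11, bounds=[0,11]

Answer: [0,2] [0,4] [0,8] [0,11] [0,11]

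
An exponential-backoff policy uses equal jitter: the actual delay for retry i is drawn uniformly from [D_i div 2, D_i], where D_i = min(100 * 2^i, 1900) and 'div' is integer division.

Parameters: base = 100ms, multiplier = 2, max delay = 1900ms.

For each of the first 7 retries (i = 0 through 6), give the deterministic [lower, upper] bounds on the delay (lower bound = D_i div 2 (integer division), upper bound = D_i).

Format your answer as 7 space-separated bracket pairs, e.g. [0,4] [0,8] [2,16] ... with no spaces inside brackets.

Answer: [50,100] [100,200] [200,400] [400,800] [800,1600] [950,1900] [950,1900]

Derivation:
Computing bounds per retry:
  i=0: D_i=min(100*2^0,1900)=100, bounds=[50,100]
  i=1: D_i=min(100*2^1,1900)=200, bounds=[100,200]
  i=2: D_i=min(100*2^2,1900)=400, bounds=[200,400]
  i=3: D_i=min(100*2^3,1900)=800, bounds=[400,800]
  i=4: D_i=min(100*2^4,1900)=1600, bounds=[800,1600]
  i=5: D_i=min(100*2^5,1900)=1900, bounds=[950,1900]
  i=6: D_i=min(100*2^6,1900)=1900, bounds=[950,1900]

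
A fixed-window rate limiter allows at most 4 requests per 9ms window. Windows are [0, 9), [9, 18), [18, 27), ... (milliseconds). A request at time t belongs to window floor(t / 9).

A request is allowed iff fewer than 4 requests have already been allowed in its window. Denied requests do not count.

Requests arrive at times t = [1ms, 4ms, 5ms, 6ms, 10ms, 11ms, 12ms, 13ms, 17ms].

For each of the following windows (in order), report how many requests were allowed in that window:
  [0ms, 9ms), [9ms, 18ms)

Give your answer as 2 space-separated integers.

Processing requests:
  req#1 t=1ms (window 0): ALLOW
  req#2 t=4ms (window 0): ALLOW
  req#3 t=5ms (window 0): ALLOW
  req#4 t=6ms (window 0): ALLOW
  req#5 t=10ms (window 1): ALLOW
  req#6 t=11ms (window 1): ALLOW
  req#7 t=12ms (window 1): ALLOW
  req#8 t=13ms (window 1): ALLOW
  req#9 t=17ms (window 1): DENY

Allowed counts by window: 4 4

Answer: 4 4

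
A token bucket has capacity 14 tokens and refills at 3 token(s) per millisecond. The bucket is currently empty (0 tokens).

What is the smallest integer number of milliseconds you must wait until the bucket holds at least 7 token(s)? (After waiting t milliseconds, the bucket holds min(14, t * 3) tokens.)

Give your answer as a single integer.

Answer: 3

Derivation:
Need t * 3 >= 7, so t >= 7/3.
Smallest integer t = ceil(7/3) = 3.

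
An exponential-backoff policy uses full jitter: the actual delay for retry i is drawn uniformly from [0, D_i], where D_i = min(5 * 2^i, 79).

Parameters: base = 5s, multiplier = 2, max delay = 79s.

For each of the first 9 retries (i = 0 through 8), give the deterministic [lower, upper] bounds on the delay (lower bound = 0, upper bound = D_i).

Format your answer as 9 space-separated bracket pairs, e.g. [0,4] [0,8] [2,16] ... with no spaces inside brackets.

Computing bounds per retry:
  i=0: D_i=min(5*2^0,79)=5, bounds=[0,5]
  i=1: D_i=min(5*2^1,79)=10, bounds=[0,10]
  i=2: D_i=min(5*2^2,79)=20, bounds=[0,20]
  i=3: D_i=min(5*2^3,79)=40, bounds=[0,40]
  i=4: D_i=min(5*2^4,79)=79, bounds=[0,79]
  i=5: D_i=min(5*2^5,79)=79, bounds=[0,79]
  i=6: D_i=min(5*2^6,79)=79, bounds=[0,79]
  i=7: D_i=min(5*2^7,79)=79, bounds=[0,79]
  i=8: D_i=min(5*2^8,79)=79, bounds=[0,79]

Answer: [0,5] [0,10] [0,20] [0,40] [0,79] [0,79] [0,79] [0,79] [0,79]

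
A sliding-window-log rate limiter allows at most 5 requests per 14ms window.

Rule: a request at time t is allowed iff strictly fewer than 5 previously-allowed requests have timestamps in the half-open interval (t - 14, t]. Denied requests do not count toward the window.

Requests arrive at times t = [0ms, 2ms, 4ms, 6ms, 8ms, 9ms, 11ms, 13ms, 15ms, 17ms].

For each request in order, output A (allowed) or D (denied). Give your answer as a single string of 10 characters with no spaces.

Answer: AAAAADDDAA

Derivation:
Tracking allowed requests in the window:
  req#1 t=0ms: ALLOW
  req#2 t=2ms: ALLOW
  req#3 t=4ms: ALLOW
  req#4 t=6ms: ALLOW
  req#5 t=8ms: ALLOW
  req#6 t=9ms: DENY
  req#7 t=11ms: DENY
  req#8 t=13ms: DENY
  req#9 t=15ms: ALLOW
  req#10 t=17ms: ALLOW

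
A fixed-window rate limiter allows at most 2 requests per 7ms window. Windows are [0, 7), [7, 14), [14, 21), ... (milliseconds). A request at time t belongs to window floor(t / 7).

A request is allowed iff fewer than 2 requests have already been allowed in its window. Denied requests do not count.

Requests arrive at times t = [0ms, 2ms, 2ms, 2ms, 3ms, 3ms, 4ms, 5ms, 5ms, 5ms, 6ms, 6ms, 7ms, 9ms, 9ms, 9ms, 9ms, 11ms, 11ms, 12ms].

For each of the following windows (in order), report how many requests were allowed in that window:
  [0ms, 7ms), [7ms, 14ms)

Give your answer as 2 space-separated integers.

Answer: 2 2

Derivation:
Processing requests:
  req#1 t=0ms (window 0): ALLOW
  req#2 t=2ms (window 0): ALLOW
  req#3 t=2ms (window 0): DENY
  req#4 t=2ms (window 0): DENY
  req#5 t=3ms (window 0): DENY
  req#6 t=3ms (window 0): DENY
  req#7 t=4ms (window 0): DENY
  req#8 t=5ms (window 0): DENY
  req#9 t=5ms (window 0): DENY
  req#10 t=5ms (window 0): DENY
  req#11 t=6ms (window 0): DENY
  req#12 t=6ms (window 0): DENY
  req#13 t=7ms (window 1): ALLOW
  req#14 t=9ms (window 1): ALLOW
  req#15 t=9ms (window 1): DENY
  req#16 t=9ms (window 1): DENY
  req#17 t=9ms (window 1): DENY
  req#18 t=11ms (window 1): DENY
  req#19 t=11ms (window 1): DENY
  req#20 t=12ms (window 1): DENY

Allowed counts by window: 2 2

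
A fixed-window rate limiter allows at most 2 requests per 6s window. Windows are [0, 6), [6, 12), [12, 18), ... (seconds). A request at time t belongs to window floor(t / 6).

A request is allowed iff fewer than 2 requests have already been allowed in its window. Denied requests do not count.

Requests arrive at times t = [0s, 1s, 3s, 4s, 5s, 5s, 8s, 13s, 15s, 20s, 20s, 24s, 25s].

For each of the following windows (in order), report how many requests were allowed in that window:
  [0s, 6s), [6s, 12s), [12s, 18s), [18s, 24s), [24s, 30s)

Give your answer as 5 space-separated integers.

Answer: 2 1 2 2 2

Derivation:
Processing requests:
  req#1 t=0s (window 0): ALLOW
  req#2 t=1s (window 0): ALLOW
  req#3 t=3s (window 0): DENY
  req#4 t=4s (window 0): DENY
  req#5 t=5s (window 0): DENY
  req#6 t=5s (window 0): DENY
  req#7 t=8s (window 1): ALLOW
  req#8 t=13s (window 2): ALLOW
  req#9 t=15s (window 2): ALLOW
  req#10 t=20s (window 3): ALLOW
  req#11 t=20s (window 3): ALLOW
  req#12 t=24s (window 4): ALLOW
  req#13 t=25s (window 4): ALLOW

Allowed counts by window: 2 1 2 2 2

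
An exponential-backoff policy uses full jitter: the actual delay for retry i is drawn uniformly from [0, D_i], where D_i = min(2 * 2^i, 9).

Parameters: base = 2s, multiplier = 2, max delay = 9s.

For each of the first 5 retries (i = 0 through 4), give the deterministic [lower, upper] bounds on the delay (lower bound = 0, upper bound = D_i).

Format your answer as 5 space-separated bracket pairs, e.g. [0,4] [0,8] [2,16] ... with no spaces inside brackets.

Answer: [0,2] [0,4] [0,8] [0,9] [0,9]

Derivation:
Computing bounds per retry:
  i=0: D_i=min(2*2^0,9)=2, bounds=[0,2]
  i=1: D_i=min(2*2^1,9)=4, bounds=[0,4]
  i=2: D_i=min(2*2^2,9)=8, bounds=[0,8]
  i=3: D_i=min(2*2^3,9)=9, bounds=[0,9]
  i=4: D_i=min(2*2^4,9)=9, bounds=[0,9]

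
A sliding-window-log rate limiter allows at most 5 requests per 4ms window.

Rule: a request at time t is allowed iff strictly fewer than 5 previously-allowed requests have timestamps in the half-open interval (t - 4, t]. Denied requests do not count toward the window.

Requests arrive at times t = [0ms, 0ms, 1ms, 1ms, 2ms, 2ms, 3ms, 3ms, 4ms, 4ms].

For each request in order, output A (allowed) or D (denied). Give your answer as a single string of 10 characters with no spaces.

Answer: AAAAADDDAA

Derivation:
Tracking allowed requests in the window:
  req#1 t=0ms: ALLOW
  req#2 t=0ms: ALLOW
  req#3 t=1ms: ALLOW
  req#4 t=1ms: ALLOW
  req#5 t=2ms: ALLOW
  req#6 t=2ms: DENY
  req#7 t=3ms: DENY
  req#8 t=3ms: DENY
  req#9 t=4ms: ALLOW
  req#10 t=4ms: ALLOW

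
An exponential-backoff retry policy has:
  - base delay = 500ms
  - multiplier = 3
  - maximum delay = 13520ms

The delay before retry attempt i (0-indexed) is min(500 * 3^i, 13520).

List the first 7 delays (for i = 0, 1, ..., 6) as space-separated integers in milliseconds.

Computing each delay:
  i=0: min(500*3^0, 13520) = 500
  i=1: min(500*3^1, 13520) = 1500
  i=2: min(500*3^2, 13520) = 4500
  i=3: min(500*3^3, 13520) = 13500
  i=4: min(500*3^4, 13520) = 13520
  i=5: min(500*3^5, 13520) = 13520
  i=6: min(500*3^6, 13520) = 13520

Answer: 500 1500 4500 13500 13520 13520 13520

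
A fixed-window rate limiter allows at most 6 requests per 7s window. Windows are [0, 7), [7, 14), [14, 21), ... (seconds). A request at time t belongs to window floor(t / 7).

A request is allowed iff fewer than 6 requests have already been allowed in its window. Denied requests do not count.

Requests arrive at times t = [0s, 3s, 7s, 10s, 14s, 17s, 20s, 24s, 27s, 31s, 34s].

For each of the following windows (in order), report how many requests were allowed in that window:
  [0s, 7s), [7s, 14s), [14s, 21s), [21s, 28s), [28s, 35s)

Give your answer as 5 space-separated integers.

Answer: 2 2 3 2 2

Derivation:
Processing requests:
  req#1 t=0s (window 0): ALLOW
  req#2 t=3s (window 0): ALLOW
  req#3 t=7s (window 1): ALLOW
  req#4 t=10s (window 1): ALLOW
  req#5 t=14s (window 2): ALLOW
  req#6 t=17s (window 2): ALLOW
  req#7 t=20s (window 2): ALLOW
  req#8 t=24s (window 3): ALLOW
  req#9 t=27s (window 3): ALLOW
  req#10 t=31s (window 4): ALLOW
  req#11 t=34s (window 4): ALLOW

Allowed counts by window: 2 2 3 2 2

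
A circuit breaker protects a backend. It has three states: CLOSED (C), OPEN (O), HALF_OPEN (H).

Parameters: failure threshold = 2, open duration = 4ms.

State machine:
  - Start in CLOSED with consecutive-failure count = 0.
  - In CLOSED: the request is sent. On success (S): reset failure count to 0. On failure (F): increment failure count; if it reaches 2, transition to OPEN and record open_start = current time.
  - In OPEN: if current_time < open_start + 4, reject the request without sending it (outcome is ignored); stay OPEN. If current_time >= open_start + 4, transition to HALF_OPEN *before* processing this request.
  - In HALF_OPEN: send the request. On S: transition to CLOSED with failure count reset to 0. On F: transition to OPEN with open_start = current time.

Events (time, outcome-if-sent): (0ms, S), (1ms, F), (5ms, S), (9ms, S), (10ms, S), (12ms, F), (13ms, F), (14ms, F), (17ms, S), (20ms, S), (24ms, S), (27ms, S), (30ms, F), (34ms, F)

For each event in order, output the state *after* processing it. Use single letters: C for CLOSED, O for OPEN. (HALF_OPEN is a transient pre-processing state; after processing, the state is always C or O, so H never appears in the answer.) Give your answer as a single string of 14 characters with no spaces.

Answer: CCCCCCOOCCCCCO

Derivation:
State after each event:
  event#1 t=0ms outcome=S: state=CLOSED
  event#2 t=1ms outcome=F: state=CLOSED
  event#3 t=5ms outcome=S: state=CLOSED
  event#4 t=9ms outcome=S: state=CLOSED
  event#5 t=10ms outcome=S: state=CLOSED
  event#6 t=12ms outcome=F: state=CLOSED
  event#7 t=13ms outcome=F: state=OPEN
  event#8 t=14ms outcome=F: state=OPEN
  event#9 t=17ms outcome=S: state=CLOSED
  event#10 t=20ms outcome=S: state=CLOSED
  event#11 t=24ms outcome=S: state=CLOSED
  event#12 t=27ms outcome=S: state=CLOSED
  event#13 t=30ms outcome=F: state=CLOSED
  event#14 t=34ms outcome=F: state=OPEN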